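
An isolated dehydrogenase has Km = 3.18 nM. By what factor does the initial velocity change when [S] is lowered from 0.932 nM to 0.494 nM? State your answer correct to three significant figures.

Since Vmax cancels, v₂/v₁ = [S]₂(Km+[S]₁) / [S]₁(Km+[S]₂).
= 0.494×(3.18+0.932) / (0.932×(3.18+0.494)) = 2.031/3.424 = 0.593.

0.593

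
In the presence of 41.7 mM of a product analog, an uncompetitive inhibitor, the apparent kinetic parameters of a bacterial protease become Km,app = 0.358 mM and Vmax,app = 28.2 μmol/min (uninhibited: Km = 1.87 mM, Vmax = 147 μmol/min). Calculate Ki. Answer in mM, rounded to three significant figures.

9.90 mM

Uncompetitive: Vmax,app = Vmax/α (and Km,app = Km/α) with α = 1 + [I]/Ki.
α = Vmax/Vmax,app = 147/28.2 = 5.213.
Ki = [I]/(α − 1) = 41.7/4.213 = 9.90 mM.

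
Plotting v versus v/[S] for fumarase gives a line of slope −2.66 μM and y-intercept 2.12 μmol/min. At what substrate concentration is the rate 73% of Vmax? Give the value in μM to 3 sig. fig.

The Eadie–Hofstee slope gives Km = 2.66 μM (slope = −Km).
v/Vmax = [S]/(Km+[S]) = 0.73 ⇒ [S] = Km·0.73/(1−0.73) = 2.66 × 2.704 = 7.19 μM.

7.19 μM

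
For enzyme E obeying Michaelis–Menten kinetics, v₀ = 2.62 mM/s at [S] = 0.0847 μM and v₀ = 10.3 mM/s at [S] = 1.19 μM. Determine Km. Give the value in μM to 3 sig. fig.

From v = Vmax[S]/(Km+[S]), each point gives Vmax = v(Km+[S])/[S].
Equating: 2.62(Km+0.0847)/0.0847 = 10.3(Km+1.19)/1.19.
30.93·Km + 2.62 = 8.655·Km + 10.3, so (30.93 − 8.655)·Km = 10.3 − 2.62.
Km = 7.680/22.28 = 0.345 μM; then Vmax = 2.62(0.345+0.0847)/0.0847 = 13.3 mM/s.

0.345 μM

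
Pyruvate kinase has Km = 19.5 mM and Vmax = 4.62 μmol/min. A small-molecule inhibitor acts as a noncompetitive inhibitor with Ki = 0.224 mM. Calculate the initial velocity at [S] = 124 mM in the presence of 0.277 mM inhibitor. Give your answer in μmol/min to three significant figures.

1.78 μmol/min

With α = 1 + [I]/Ki = 1 + 0.277/0.224 = 2.237, the noncompetitive rate law is v = (Vmax/α)·[S] / (Km + [S]).
v = (4.62/2.237)×124 / (19.5 + 124) = 256.1/143.5 = 1.78 μmol/min.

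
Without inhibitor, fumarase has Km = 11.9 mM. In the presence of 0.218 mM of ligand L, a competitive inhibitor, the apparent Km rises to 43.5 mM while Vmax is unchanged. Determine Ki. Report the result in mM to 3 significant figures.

Competitive: Km,app = α·Km with α = 1 + [I]/Ki.
α = Km,app/Km = 43.5/11.9 = 3.655.
Ki = [I]/(α − 1) = 0.218/2.655 = 0.0821 mM.

0.0821 mM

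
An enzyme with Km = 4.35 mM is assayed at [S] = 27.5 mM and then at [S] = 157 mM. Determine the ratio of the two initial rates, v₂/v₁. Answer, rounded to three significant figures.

Since Vmax cancels, v₂/v₁ = [S]₂(Km+[S]₁) / [S]₁(Km+[S]₂).
= 157×(4.35+27.5) / (27.5×(4.35+157)) = 5000/4437 = 1.13.

1.13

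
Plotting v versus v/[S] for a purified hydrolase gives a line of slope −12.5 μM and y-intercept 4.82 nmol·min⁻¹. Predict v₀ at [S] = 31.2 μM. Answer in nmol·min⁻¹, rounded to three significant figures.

In the Eadie–Hofstee form v = Vmax − Km·(v/[S]), the slope is −Km and the intercept is Vmax, so Km = 12.5 μM and Vmax = 4.82 nmol·min⁻¹.
v = 4.82 × 31.2/(12.5 + 31.2) = 3.44 nmol·min⁻¹.

3.44 nmol·min⁻¹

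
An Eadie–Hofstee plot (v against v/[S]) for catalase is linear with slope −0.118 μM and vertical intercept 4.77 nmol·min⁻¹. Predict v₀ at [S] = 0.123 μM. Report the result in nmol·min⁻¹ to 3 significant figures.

2.43 nmol·min⁻¹

In the Eadie–Hofstee form v = Vmax − Km·(v/[S]), the slope is −Km and the intercept is Vmax, so Km = 0.118 μM and Vmax = 4.77 nmol·min⁻¹.
v = 4.77 × 0.123/(0.118 + 0.123) = 2.43 nmol·min⁻¹.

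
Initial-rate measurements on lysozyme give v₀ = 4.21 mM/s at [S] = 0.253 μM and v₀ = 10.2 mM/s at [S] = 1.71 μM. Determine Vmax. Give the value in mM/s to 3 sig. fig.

13.5 mM/s

From v = Vmax[S]/(Km+[S]), each point gives Vmax = v(Km+[S])/[S].
Equating: 4.21(Km+0.253)/0.253 = 10.2(Km+1.71)/1.71.
16.64·Km + 4.21 = 5.965·Km + 10.2, so (16.64 − 5.965)·Km = 10.2 − 4.21.
Km = 5.990/10.68 = 0.561 μM; then Vmax = 4.21(0.561+0.253)/0.253 = 13.5 mM/s.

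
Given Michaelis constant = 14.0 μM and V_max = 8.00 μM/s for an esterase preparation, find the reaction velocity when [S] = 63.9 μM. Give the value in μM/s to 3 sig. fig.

[S]/(Km+[S]) = 63.9/77.90 = 0.8203, the fractional saturation.
v = 0.8203 × Vmax = 0.8203 × 8.00 = 6.56 μM/s.

6.56 μM/s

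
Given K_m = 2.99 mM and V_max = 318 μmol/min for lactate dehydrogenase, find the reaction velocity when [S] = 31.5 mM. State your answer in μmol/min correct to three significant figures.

290 μmol/min

[S]/(Km+[S]) = 31.5/34.49 = 0.9133, the fractional saturation.
v = 0.9133 × Vmax = 0.9133 × 318 = 290 μmol/min.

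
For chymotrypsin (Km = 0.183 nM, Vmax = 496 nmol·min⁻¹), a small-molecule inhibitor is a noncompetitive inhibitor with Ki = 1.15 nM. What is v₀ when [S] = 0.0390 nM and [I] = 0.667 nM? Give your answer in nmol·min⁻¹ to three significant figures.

With α = 1 + [I]/Ki = 1 + 0.667/1.15 = 1.580, the noncompetitive rate law is v = (Vmax/α)·[S] / (Km + [S]).
v = (496/1.580)×0.0390 / (0.183 + 0.0390) = 12.24/0.2220 = 55.1 nmol·min⁻¹.

55.1 nmol·min⁻¹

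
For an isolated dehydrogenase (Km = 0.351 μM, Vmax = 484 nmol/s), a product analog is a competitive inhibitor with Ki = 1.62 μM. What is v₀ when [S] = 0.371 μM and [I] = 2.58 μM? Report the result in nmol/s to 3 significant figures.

140 nmol/s

α = 1 + [I]/Ki = 1 + 2.58/1.62 = 2.593.
For a competitive inhibitor, Vmax is unchanged and the apparent Km becomes α·Km: Km,app = 0.910 μM, Vmax,app = 484 nmol/s.
v = Vmax,app·[S]/(Km,app + [S]) = 484 × 0.371/(0.910 + 0.371) = 140 nmol/s.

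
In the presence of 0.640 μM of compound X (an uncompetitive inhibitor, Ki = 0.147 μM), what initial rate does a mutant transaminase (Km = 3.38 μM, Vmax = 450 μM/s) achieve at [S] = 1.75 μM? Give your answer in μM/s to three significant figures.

α = 1 + [I]/Ki = 1 + 0.640/0.147 = 5.354.
For an uncompetitive inhibitor, both parameters are divided by α, giving Vmax/α and Km/α: Km,app = 0.631 μM, Vmax,app = 84.1 μM/s.
v = Vmax,app·[S]/(Km,app + [S]) = 84.1 × 1.75/(0.631 + 1.75) = 61.8 μM/s.

61.8 μM/s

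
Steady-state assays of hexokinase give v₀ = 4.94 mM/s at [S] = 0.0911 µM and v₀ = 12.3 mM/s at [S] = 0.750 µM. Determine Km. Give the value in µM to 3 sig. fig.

0.195 µM

From v = Vmax[S]/(Km+[S]), each point gives Vmax = v(Km+[S])/[S].
Equating: 4.94(Km+0.0911)/0.0911 = 12.3(Km+0.750)/0.750.
54.23·Km + 4.94 = 16.40·Km + 12.3, so (54.23 − 16.40)·Km = 12.3 − 4.94.
Km = 7.360/37.83 = 0.195 µM; then Vmax = 4.94(0.195+0.0911)/0.0911 = 15.5 mM/s.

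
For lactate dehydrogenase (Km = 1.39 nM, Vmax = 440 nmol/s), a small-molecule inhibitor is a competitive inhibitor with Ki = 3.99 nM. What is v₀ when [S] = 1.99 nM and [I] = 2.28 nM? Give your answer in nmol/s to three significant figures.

210 nmol/s

α = 1 + [I]/Ki = 1 + 2.28/3.99 = 1.571.
For a competitive inhibitor, Vmax is unchanged and the apparent Km becomes α·Km: Km,app = 2.18 nM, Vmax,app = 440 nmol/s.
v = Vmax,app·[S]/(Km,app + [S]) = 440 × 1.99/(2.18 + 1.99) = 210 nmol/s.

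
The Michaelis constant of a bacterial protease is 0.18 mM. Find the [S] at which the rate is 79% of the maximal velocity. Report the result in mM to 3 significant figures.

v/Vmax = [S]/(Km+[S]) = 0.79, so [S] = Km·0.79/(1 − 0.79) = 0.18 × 3.762.
[S] = 0.677 mM.

0.677 mM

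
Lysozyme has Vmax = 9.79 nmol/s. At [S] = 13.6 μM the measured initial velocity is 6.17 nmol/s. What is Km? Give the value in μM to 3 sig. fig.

v/Vmax = 6.17/9.79 = 0.6302 = [S]/(Km+[S]).
So Km + [S] = [S]/0.6302 = 21.58 μM, giving Km = 21.58 − 13.6 = 7.98 μM.

7.98 μM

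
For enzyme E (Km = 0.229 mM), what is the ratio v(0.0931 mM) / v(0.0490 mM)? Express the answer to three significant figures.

The fractional saturations are [S]/(Km+[S]) = 0.0490/0.2780 = 0.1763 and 0.0931/0.3221 = 0.2890.
v₂/v₁ is just their ratio: 0.2890/0.1763 = 1.64.

1.64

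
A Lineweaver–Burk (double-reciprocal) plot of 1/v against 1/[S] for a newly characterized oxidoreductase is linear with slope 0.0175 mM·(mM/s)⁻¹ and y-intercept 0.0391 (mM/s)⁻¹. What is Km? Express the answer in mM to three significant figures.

0.448 mM

y-intercept = 1/Vmax ⇒ Vmax = 25.6 mM/s; slope = Km/Vmax ⇒ Km = slope × Vmax.
Km = 0.0175 × 25.6 = 0.448 mM.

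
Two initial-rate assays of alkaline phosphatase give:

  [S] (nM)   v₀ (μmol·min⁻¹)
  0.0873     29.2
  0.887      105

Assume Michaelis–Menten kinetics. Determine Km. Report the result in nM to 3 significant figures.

In reciprocal form, 1/v = (Km/Vmax)·(1/[S]) + 1/Vmax. The two points give (1/[S], 1/v) = (11.45, 0.03425) and (1.127, 0.009524).
Slope = (0.03425 − 0.009524)/(11.45 − 1.127) = 0.002394; intercept = 0.03425 − 0.002394×11.45 = 0.006825.
Vmax = 1/intercept = 147 μmol·min⁻¹; Km = slope × Vmax = 0.002394 × 147 = 0.351 nM.

0.351 nM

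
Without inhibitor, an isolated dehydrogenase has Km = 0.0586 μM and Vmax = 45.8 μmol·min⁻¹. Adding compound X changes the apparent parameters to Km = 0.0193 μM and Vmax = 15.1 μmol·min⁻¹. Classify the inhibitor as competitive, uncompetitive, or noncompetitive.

Both Km and Vmax decrease by the same factor (~3.04-fold) — characteristic of uncompetitive inhibition.

uncompetitive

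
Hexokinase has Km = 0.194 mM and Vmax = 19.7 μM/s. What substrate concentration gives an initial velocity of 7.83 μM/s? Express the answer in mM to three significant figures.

The required fractional saturation is v/Vmax = 7.83/19.7 = 0.3975.
Then [S]/(Km+[S]) = 0.3975 ⇒ [S] = 0.194 × 0.3975/(1 − 0.3975) = 0.128 mM.

0.128 mM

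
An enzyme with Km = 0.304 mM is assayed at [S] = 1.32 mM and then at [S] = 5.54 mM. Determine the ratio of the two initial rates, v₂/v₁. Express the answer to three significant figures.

1.17

Since Vmax cancels, v₂/v₁ = [S]₂(Km+[S]₁) / [S]₁(Km+[S]₂).
= 5.54×(0.304+1.32) / (1.32×(0.304+5.54)) = 8.997/7.714 = 1.17.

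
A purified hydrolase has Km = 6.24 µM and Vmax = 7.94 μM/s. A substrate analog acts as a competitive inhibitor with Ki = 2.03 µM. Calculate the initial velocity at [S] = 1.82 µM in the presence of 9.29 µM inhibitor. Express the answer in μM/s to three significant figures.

α = 1 + [I]/Ki = 1 + 9.29/2.03 = 5.576.
For a competitive inhibitor, Vmax is unchanged and the apparent Km becomes α·Km: Km,app = 34.8 µM, Vmax,app = 7.94 μM/s.
v = Vmax,app·[S]/(Km,app + [S]) = 7.94 × 1.82/(34.8 + 1.82) = 0.395 μM/s.

0.395 μM/s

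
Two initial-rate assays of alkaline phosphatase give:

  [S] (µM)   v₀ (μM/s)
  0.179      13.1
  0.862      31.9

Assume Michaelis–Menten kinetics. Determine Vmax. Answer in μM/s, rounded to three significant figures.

51.1 μM/s

In reciprocal form, 1/v = (Km/Vmax)·(1/[S]) + 1/Vmax. The two points give (1/[S], 1/v) = (5.587, 0.07634) and (1.160, 0.03135).
Slope = (0.07634 − 0.03135)/(5.587 − 1.160) = 0.01016; intercept = 0.07634 − 0.01016×5.587 = 0.01956.
Vmax = 1/intercept = 51.1 μM/s; Km = slope × Vmax = 0.01016 × 51.1 = 0.520 µM.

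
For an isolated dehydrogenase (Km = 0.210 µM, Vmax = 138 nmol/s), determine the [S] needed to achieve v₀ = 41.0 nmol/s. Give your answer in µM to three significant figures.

0.0888 µM

The required fractional saturation is v/Vmax = 41.0/138 = 0.2971.
Then [S]/(Km+[S]) = 0.2971 ⇒ [S] = 0.210 × 0.2971/(1 − 0.2971) = 0.0888 µM.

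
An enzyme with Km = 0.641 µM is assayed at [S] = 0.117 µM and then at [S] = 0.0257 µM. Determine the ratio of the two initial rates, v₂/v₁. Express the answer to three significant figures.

The fractional saturations are [S]/(Km+[S]) = 0.117/0.7580 = 0.1544 and 0.0257/0.6667 = 0.03855.
v₂/v₁ is just their ratio: 0.03855/0.1544 = 0.250.

0.250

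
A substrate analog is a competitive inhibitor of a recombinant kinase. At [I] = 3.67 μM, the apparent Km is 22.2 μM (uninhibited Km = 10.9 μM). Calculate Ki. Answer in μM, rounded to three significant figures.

Competitive: Km,app = α·Km with α = 1 + [I]/Ki.
α = Km,app/Km = 22.2/10.9 = 2.037.
Since α = 1 + [I]/Ki, [I]/Ki = 2.037 − 1 = 1.037 and Ki = 3.67/1.037 = 3.54 μM.

3.54 μM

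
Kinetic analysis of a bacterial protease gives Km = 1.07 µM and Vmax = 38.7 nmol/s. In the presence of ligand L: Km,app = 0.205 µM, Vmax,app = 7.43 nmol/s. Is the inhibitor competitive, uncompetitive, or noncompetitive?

Both Km and Vmax decrease by the same factor (~5.21-fold) — characteristic of uncompetitive inhibition.

uncompetitive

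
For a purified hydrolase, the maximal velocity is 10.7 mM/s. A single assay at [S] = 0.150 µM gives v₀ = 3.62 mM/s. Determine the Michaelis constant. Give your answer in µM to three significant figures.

From v = Vmax[S]/(Km+[S]), Km = [S](Vmax − v)/v.
Km = 0.150 × (10.7 − 3.62) / 3.62 = 1.062/3.62 = 0.293 µM.

0.293 µM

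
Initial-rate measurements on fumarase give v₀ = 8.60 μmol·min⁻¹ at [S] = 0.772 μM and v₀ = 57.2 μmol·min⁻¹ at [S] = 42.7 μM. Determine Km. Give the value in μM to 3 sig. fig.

From v = Vmax[S]/(Km+[S]), each point gives Vmax = v(Km+[S])/[S].
Equating: 8.60(Km+0.772)/0.772 = 57.2(Km+42.7)/42.7.
11.14·Km + 8.60 = 1.340·Km + 57.2, so (11.14 − 1.340)·Km = 57.2 − 8.60.
Km = 48.60/9.800 = 4.96 μM; then Vmax = 8.60(4.96+0.772)/0.772 = 63.8 μmol·min⁻¹.

4.96 μM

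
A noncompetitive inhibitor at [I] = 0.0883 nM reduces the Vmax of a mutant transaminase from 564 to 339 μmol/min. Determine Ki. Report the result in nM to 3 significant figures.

0.133 nM

Noncompetitive: Vmax,app = Vmax/α with α = 1 + [I]/Ki.
α = Vmax/Vmax,app = 564/339 = 1.664.
Since α = 1 + [I]/Ki, [I]/Ki = 1.664 − 1 = 0.6637 and Ki = 0.0883/0.6637 = 0.133 nM.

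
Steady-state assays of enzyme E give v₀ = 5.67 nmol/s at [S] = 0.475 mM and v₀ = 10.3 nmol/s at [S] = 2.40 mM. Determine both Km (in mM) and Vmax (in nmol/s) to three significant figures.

Km = 0.606 mM; Vmax = 12.9 nmol/s

From v = Vmax[S]/(Km+[S]), each point gives Vmax = v(Km+[S])/[S].
Equating: 5.67(Km+0.475)/0.475 = 10.3(Km+2.40)/2.40.
11.94·Km + 5.67 = 4.292·Km + 10.3, so (11.94 − 4.292)·Km = 10.3 − 5.67.
Km = 4.630/7.645 = 0.606 mM; then Vmax = 5.67(0.606+0.475)/0.475 = 12.9 nmol/s.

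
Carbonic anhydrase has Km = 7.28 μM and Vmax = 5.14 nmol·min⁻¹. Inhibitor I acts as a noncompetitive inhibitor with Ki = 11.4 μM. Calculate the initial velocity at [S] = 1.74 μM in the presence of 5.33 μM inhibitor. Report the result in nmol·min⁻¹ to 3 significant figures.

α = 1 + [I]/Ki = 1 + 5.33/11.4 = 1.468.
For a noncompetitive inhibitor, Vmax is reduced to Vmax/α while Km is unchanged: Km,app = 7.28 μM, Vmax,app = 3.50 nmol·min⁻¹.
v = Vmax,app·[S]/(Km,app + [S]) = 3.50 × 1.74/(7.28 + 1.74) = 0.676 nmol·min⁻¹.

0.676 nmol·min⁻¹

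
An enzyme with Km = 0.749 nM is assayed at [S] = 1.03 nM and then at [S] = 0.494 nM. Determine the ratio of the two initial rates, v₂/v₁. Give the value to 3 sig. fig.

Since Vmax cancels, v₂/v₁ = [S]₂(Km+[S]₁) / [S]₁(Km+[S]₂).
= 0.494×(0.749+1.03) / (1.03×(0.749+0.494)) = 0.8788/1.280 = 0.686.

0.686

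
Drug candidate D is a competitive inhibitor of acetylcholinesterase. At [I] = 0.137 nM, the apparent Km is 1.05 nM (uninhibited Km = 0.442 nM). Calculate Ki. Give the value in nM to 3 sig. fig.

0.0996 nM

Competitive: Km,app = α·Km with α = 1 + [I]/Ki.
α = Km,app/Km = 1.05/0.442 = 2.376.
Since α = 1 + [I]/Ki, [I]/Ki = 2.376 − 1 = 1.376 and Ki = 0.137/1.376 = 0.0996 nM.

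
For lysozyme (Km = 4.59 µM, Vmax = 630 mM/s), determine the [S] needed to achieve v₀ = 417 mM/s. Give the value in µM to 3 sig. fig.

8.99 µM

The required fractional saturation is v/Vmax = 417/630 = 0.6619.
Then [S]/(Km+[S]) = 0.6619 ⇒ [S] = 4.59 × 0.6619/(1 − 0.6619) = 8.99 µM.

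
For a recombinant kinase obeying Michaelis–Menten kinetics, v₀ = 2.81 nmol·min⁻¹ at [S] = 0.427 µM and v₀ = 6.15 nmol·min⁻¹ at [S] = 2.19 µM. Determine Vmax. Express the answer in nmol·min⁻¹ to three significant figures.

8.64 nmol·min⁻¹

In reciprocal form, 1/v = (Km/Vmax)·(1/[S]) + 1/Vmax. The two points give (1/[S], 1/v) = (2.342, 0.3559) and (0.4566, 0.1626).
Slope = (0.3559 − 0.1626)/(2.342 − 0.4566) = 0.1025; intercept = 0.3559 − 0.1025×2.342 = 0.1158.
Vmax = 1/intercept = 8.64 nmol·min⁻¹; Km = slope × Vmax = 0.1025 × 8.64 = 0.885 µM.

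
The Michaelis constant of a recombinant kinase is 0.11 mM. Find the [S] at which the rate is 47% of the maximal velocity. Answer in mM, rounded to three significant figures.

0.0975 mM

v/Vmax = [S]/(Km+[S]) = 0.47, so [S] = Km·0.47/(1 − 0.47) = 0.11 × 0.8868.
[S] = 0.0975 mM.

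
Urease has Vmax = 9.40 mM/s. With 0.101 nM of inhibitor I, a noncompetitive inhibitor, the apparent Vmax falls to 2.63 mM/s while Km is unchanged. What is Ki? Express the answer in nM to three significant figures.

Noncompetitive: Vmax,app = Vmax/α with α = 1 + [I]/Ki.
α = Vmax/Vmax,app = 9.40/2.63 = 3.574.
Since α = 1 + [I]/Ki, [I]/Ki = 3.574 − 1 = 2.574 and Ki = 0.101/2.574 = 0.0392 nM.

0.0392 nM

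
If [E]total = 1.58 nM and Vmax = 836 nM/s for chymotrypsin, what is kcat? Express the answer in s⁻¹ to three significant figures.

kcat = Vmax/[E]total = 836 nM/s / 1.58 nM = 529 s⁻¹.

529 s⁻¹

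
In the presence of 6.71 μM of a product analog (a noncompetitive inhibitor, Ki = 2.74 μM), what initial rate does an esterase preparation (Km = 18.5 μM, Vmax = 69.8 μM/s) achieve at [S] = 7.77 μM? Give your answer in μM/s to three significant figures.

5.99 μM/s

With α = 1 + [I]/Ki = 1 + 6.71/2.74 = 3.449, the noncompetitive rate law is v = (Vmax/α)·[S] / (Km + [S]).
v = (69.8/3.449)×7.77 / (18.5 + 7.77) = 157.3/26.27 = 5.99 μM/s.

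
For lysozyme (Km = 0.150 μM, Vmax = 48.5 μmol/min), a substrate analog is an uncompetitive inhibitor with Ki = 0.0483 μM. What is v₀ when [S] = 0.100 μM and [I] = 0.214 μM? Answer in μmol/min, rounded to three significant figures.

α = 1 + [I]/Ki = 1 + 0.214/0.0483 = 5.431.
For an uncompetitive inhibitor, both parameters are divided by α, giving Vmax/α and Km/α: Km,app = 0.0276 μM, Vmax,app = 8.93 μmol/min.
v = Vmax,app·[S]/(Km,app + [S]) = 8.93 × 0.100/(0.0276 + 0.100) = 7.00 μmol/min.

7.00 μmol/min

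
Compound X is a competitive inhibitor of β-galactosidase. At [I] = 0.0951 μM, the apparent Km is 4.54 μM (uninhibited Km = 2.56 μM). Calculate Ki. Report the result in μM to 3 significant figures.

0.123 μM

Competitive: Km,app = α·Km with α = 1 + [I]/Ki.
α = Km,app/Km = 4.54/2.56 = 1.773.
Since α = 1 + [I]/Ki, [I]/Ki = 1.773 − 1 = 0.7734 and Ki = 0.0951/0.7734 = 0.123 μM.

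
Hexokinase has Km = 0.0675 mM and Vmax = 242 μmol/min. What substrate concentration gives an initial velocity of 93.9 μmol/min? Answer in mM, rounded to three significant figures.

0.0428 mM

The required fractional saturation is v/Vmax = 93.9/242 = 0.3880.
Then [S]/(Km+[S]) = 0.3880 ⇒ [S] = 0.0675 × 0.3880/(1 − 0.3880) = 0.0428 mM.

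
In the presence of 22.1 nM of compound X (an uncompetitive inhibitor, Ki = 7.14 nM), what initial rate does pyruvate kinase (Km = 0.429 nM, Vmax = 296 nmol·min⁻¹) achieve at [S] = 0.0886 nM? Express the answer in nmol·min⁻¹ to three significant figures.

33.1 nmol·min⁻¹

α = 1 + [I]/Ki = 1 + 22.1/7.14 = 4.095.
For an uncompetitive inhibitor, both parameters are divided by α, giving Vmax/α and Km/α: Km,app = 0.105 nM, Vmax,app = 72.3 nmol·min⁻¹.
v = Vmax,app·[S]/(Km,app + [S]) = 72.3 × 0.0886/(0.105 + 0.0886) = 33.1 nmol·min⁻¹.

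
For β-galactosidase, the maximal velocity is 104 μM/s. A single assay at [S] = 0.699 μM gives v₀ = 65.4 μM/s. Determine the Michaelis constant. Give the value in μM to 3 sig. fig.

0.413 μM

From v = Vmax[S]/(Km+[S]), Km = [S](Vmax − v)/v.
Km = 0.699 × (104 − 65.4) / 65.4 = 26.98/65.4 = 0.413 μM.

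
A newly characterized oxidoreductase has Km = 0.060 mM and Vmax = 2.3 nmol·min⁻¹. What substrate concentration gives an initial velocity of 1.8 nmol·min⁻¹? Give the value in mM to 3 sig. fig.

Rearranging v = Vmax[S]/(Km+[S]) gives [S] = Km·v/(Vmax − v).
[S] = 0.060 × 1.8 / (2.3 − 1.8) = 0.1080/0.5000 = 0.216 mM.

0.216 mM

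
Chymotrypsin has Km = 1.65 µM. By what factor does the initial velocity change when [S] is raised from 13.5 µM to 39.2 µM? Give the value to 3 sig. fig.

1.08

The fractional saturations are [S]/(Km+[S]) = 13.5/15.15 = 0.8911 and 39.2/40.85 = 0.9596.
v₂/v₁ is just their ratio: 0.9596/0.8911 = 1.08.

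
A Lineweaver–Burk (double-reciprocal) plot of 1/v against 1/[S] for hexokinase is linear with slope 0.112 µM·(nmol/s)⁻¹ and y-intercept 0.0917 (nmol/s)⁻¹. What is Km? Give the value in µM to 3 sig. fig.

1.22 µM

y-intercept = 1/Vmax ⇒ Vmax = 10.9 nmol/s; slope = Km/Vmax ⇒ Km = slope × Vmax.
Km = 0.112 × 10.9 = 1.22 µM.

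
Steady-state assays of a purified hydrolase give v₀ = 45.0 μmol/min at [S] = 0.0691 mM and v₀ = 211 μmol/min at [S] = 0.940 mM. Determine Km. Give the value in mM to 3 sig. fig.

0.389 mM

In reciprocal form, 1/v = (Km/Vmax)·(1/[S]) + 1/Vmax. The two points give (1/[S], 1/v) = (14.47, 0.02222) and (1.064, 0.004739).
Slope = (0.02222 − 0.004739)/(14.47 − 1.064) = 0.001304; intercept = 0.02222 − 0.001304×14.47 = 0.003352.
Vmax = 1/intercept = 298 μmol/min; Km = slope × Vmax = 0.001304 × 298 = 0.389 mM.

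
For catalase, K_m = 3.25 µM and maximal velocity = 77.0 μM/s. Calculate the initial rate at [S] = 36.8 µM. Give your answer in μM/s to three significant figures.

70.8 μM/s

v = Vmax·[S]/(Km + [S]) = 77.0 × 36.8 / (3.25 + 36.8)
  = 2834 / 40.05 = 70.8 μM/s.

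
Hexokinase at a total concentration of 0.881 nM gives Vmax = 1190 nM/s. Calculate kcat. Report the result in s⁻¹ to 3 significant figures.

1350 s⁻¹

kcat = Vmax/[E]total = 1190 nM/s / 0.881 nM = 1350 s⁻¹.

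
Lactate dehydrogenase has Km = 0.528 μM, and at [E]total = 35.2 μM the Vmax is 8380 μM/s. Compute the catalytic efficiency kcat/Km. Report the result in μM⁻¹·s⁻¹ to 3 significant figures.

451 μM⁻¹·s⁻¹

kcat = Vmax/[E]total = 8380/35.2 = 238 s⁻¹.
kcat/Km = 238/0.528 = 451 μM⁻¹·s⁻¹.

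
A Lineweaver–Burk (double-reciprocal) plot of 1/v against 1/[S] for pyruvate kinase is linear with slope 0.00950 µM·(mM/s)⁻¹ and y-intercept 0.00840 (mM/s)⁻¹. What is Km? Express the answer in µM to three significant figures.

1.13 µM

y-intercept = 1/Vmax ⇒ Vmax = 119 mM/s; slope = Km/Vmax ⇒ Km = slope × Vmax.
Km = 0.00950 × 119 = 1.13 µM.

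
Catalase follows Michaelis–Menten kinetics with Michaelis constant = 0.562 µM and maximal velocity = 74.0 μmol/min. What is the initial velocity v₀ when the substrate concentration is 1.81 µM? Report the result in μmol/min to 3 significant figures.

56.5 μmol/min

v = Vmax·[S]/(Km + [S]) = 74.0 × 1.81 / (0.562 + 1.81)
  = 133.9 / 2.372 = 56.5 μmol/min.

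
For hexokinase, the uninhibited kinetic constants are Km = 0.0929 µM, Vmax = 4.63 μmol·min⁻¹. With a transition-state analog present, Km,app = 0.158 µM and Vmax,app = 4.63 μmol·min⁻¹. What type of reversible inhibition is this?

competitive

Km increases (0.0929 → 0.158 µM) while Vmax is unchanged — the hallmark of competitive inhibition.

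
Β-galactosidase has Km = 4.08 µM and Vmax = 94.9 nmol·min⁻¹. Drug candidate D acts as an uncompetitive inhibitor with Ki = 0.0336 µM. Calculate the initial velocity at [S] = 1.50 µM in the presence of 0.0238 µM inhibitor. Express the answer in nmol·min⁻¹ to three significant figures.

21.4 nmol·min⁻¹

With α = 1 + [I]/Ki = 1 + 0.0238/0.0336 = 1.708, the uncompetitive rate law is v = (Vmax/α)·[S] / (Km/α + [S]).
v = (94.9/1.708)×1.50 / (4.08/1.708 + 1.50) = 83.33/3.888 = 21.4 nmol·min⁻¹.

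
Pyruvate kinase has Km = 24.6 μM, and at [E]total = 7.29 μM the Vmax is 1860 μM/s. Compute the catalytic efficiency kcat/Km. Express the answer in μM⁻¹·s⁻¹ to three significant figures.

10.4 μM⁻¹·s⁻¹

kcat = Vmax/[E]total = 1860/7.29 = 255 s⁻¹.
kcat/Km = 255/24.6 = 10.4 μM⁻¹·s⁻¹.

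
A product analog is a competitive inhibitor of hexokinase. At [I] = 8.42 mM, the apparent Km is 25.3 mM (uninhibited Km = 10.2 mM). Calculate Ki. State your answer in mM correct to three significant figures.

5.69 mM

Competitive: Km,app = α·Km with α = 1 + [I]/Ki.
α = Km,app/Km = 25.3/10.2 = 2.480.
Since α = 1 + [I]/Ki, [I]/Ki = 2.480 − 1 = 1.480 and Ki = 8.42/1.480 = 5.69 mM.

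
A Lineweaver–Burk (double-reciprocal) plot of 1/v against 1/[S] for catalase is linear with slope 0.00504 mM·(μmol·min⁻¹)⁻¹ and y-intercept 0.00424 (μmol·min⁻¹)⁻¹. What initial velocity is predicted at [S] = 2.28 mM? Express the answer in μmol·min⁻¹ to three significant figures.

155 μmol·min⁻¹

The y-intercept is 1/Vmax, so Vmax = 1/0.00424 = 236 μmol·min⁻¹.
The slope is Km/Vmax, so Km = 0.00504 × 236 = 1.19 mM.
Then v = 236 × 2.28/(1.19 + 2.28) = 155 μmol·min⁻¹.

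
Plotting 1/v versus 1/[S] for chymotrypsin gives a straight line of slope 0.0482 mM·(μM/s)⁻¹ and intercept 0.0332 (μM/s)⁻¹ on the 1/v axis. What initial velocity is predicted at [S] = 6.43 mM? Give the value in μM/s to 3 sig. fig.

24.6 μM/s

The y-intercept is 1/Vmax, so Vmax = 1/0.0332 = 30.1 μM/s.
The slope is Km/Vmax, so Km = 0.0482 × 30.1 = 1.45 mM.
Then v = 30.1 × 6.43/(1.45 + 6.43) = 24.6 μM/s.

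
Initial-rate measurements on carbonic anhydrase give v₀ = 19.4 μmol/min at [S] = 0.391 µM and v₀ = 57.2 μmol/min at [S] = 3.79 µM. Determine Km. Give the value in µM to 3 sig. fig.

From v = Vmax[S]/(Km+[S]), each point gives Vmax = v(Km+[S])/[S].
Equating: 19.4(Km+0.391)/0.391 = 57.2(Km+3.79)/3.79.
49.62·Km + 19.4 = 15.09·Km + 57.2, so (49.62 − 15.09)·Km = 57.2 − 19.4.
Km = 37.80/34.52 = 1.09 µM; then Vmax = 19.4(1.09+0.391)/0.391 = 73.7 μmol/min.

1.09 µM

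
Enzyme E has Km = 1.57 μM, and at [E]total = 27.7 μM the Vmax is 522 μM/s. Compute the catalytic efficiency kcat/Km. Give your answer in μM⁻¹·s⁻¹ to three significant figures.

12.0 μM⁻¹·s⁻¹

kcat = Vmax/[E]total = 522/27.7 = 18.8 s⁻¹.
kcat/Km = 18.8/1.57 = 12.0 μM⁻¹·s⁻¹.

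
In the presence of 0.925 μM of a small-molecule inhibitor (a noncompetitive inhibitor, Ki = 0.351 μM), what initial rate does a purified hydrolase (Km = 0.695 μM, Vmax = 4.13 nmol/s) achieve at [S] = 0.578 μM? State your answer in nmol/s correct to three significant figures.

With α = 1 + [I]/Ki = 1 + 0.925/0.351 = 3.635, the noncompetitive rate law is v = (Vmax/α)·[S] / (Km + [S]).
v = (4.13/3.635)×0.578 / (0.695 + 0.578) = 0.6567/1.273 = 0.516 nmol/s.

0.516 nmol/s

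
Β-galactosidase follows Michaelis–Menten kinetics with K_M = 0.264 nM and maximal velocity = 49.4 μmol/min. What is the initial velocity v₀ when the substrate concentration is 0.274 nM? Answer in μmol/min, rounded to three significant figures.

25.2 μmol/min

v = Vmax·[S]/(Km + [S]) = 49.4 × 0.274 / (0.264 + 0.274)
  = 13.54 / 0.5380 = 25.2 μmol/min.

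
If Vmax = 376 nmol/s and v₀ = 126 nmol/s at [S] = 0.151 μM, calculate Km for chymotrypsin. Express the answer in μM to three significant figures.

v/Vmax = 126/376 = 0.3351 = [S]/(Km+[S]).
So Km + [S] = [S]/0.3351 = 0.4506 μM, giving Km = 0.4506 − 0.151 = 0.300 μM.

0.300 μM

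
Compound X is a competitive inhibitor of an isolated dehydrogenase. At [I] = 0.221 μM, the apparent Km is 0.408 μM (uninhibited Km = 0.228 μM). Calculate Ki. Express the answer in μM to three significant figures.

Competitive: Km,app = α·Km with α = 1 + [I]/Ki.
α = Km,app/Km = 0.408/0.228 = 1.789.
Since α = 1 + [I]/Ki, [I]/Ki = 1.789 − 1 = 0.7895 and Ki = 0.221/0.7895 = 0.280 μM.

0.280 μM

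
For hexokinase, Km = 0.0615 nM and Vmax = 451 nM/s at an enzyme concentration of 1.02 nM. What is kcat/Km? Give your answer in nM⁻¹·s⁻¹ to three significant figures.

7190 nM⁻¹·s⁻¹

kcat = Vmax/[E]total = 451/1.02 = 442 s⁻¹.
kcat/Km = 442/0.0615 = 7190 nM⁻¹·s⁻¹.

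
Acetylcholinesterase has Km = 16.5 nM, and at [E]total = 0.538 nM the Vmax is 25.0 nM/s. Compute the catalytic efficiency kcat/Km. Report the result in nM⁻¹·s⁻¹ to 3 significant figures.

kcat = Vmax/[E]total = 25.0/0.538 = 46.5 s⁻¹.
kcat/Km = 46.5/16.5 = 2.82 nM⁻¹·s⁻¹.

2.82 nM⁻¹·s⁻¹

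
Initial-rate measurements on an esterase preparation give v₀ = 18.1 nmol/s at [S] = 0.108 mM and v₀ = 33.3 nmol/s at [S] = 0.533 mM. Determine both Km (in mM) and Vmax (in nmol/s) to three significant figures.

From v = Vmax[S]/(Km+[S]), each point gives Vmax = v(Km+[S])/[S].
Equating: 18.1(Km+0.108)/0.108 = 33.3(Km+0.533)/0.533.
167.6·Km + 18.1 = 62.48·Km + 33.3, so (167.6 − 62.48)·Km = 33.3 − 18.1.
Km = 15.20/105.1 = 0.145 mM; then Vmax = 18.1(0.145+0.108)/0.108 = 42.3 nmol/s.

Km = 0.145 mM; Vmax = 42.3 nmol/s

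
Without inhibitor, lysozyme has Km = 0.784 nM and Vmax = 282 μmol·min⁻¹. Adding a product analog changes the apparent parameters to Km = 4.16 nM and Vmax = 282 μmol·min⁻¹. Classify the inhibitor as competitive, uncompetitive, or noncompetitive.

Km increases (0.784 → 4.16 nM) while Vmax is unchanged — the hallmark of competitive inhibition.

competitive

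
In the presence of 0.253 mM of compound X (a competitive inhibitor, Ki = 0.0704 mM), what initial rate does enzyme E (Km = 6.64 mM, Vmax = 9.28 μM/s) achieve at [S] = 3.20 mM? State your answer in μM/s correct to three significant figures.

0.881 μM/s

With α = 1 + [I]/Ki = 1 + 0.253/0.0704 = 4.594, the competitive rate law is v = Vmax[S] / (αKm + [S]).
v = 9.28×3.20 / (4.594×6.64 + 3.20) = 29.70/33.70 = 0.881 μM/s.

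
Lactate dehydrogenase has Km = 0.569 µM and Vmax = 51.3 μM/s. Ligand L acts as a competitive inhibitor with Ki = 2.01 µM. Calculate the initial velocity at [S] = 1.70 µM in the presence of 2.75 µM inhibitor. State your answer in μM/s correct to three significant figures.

28.6 μM/s

With α = 1 + [I]/Ki = 1 + 2.75/2.01 = 2.368, the competitive rate law is v = Vmax[S] / (αKm + [S]).
v = 51.3×1.70 / (2.368×0.569 + 1.70) = 87.21/3.047 = 28.6 μM/s.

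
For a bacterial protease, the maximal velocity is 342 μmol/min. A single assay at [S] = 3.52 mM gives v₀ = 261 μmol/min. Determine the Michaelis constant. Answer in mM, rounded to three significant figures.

From v = Vmax[S]/(Km+[S]), Km = [S](Vmax − v)/v.
Km = 3.52 × (342 − 261) / 261 = 285.1/261 = 1.09 mM.

1.09 mM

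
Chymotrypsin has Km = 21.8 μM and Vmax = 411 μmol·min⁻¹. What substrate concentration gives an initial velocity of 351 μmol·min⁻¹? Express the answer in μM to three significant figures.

128 μM

The required fractional saturation is v/Vmax = 351/411 = 0.8540.
Then [S]/(Km+[S]) = 0.8540 ⇒ [S] = 21.8 × 0.8540/(1 − 0.8540) = 128 μM.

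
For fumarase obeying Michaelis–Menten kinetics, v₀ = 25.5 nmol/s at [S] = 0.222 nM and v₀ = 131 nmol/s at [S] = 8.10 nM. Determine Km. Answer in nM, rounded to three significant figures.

1.07 nM

In reciprocal form, 1/v = (Km/Vmax)·(1/[S]) + 1/Vmax. The two points give (1/[S], 1/v) = (4.505, 0.03922) and (0.1235, 0.007634).
Slope = (0.03922 − 0.007634)/(4.505 − 0.1235) = 0.007209; intercept = 0.03922 − 0.007209×4.505 = 0.006744.
Vmax = 1/intercept = 148 nmol/s; Km = slope × Vmax = 0.007209 × 148 = 1.07 nM.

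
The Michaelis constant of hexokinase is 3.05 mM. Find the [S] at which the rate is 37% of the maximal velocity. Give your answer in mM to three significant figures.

1.79 mM

v/Vmax = [S]/(Km+[S]) = 0.37, so [S] = Km·0.37/(1 − 0.37) = 3.05 × 0.5873.
[S] = 1.79 mM.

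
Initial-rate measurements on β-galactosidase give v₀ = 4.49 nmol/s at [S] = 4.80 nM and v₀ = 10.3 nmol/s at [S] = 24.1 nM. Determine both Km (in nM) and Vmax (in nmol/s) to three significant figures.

In reciprocal form, 1/v = (Km/Vmax)·(1/[S]) + 1/Vmax. The two points give (1/[S], 1/v) = (0.2083, 0.2227) and (0.04149, 0.09709).
Slope = (0.2227 − 0.09709)/(0.2083 − 0.04149) = 0.7530; intercept = 0.2227 − 0.7530×0.2083 = 0.06584.
Vmax = 1/intercept = 15.2 nmol/s; Km = slope × Vmax = 0.7530 × 15.2 = 11.4 nM.

Km = 11.4 nM; Vmax = 15.2 nmol/s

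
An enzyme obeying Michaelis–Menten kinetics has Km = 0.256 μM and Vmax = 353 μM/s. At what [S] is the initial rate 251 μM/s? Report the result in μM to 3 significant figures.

0.630 μM

The required fractional saturation is v/Vmax = 251/353 = 0.7110.
Then [S]/(Km+[S]) = 0.7110 ⇒ [S] = 0.256 × 0.7110/(1 − 0.7110) = 0.630 μM.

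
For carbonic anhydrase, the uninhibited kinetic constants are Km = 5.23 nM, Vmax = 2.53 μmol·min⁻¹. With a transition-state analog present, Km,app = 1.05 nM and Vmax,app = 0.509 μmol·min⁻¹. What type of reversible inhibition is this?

uncompetitive

Both Km and Vmax decrease by the same factor (~4.97-fold) — characteristic of uncompetitive inhibition.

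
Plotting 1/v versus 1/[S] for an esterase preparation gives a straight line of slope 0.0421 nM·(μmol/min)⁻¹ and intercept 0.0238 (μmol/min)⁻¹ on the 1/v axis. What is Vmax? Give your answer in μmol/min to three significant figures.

The y-intercept of a Lineweaver–Burk plot equals 1/Vmax, so Vmax = 1/0.0238 = 42.0 μmol/min.

42.0 μmol/min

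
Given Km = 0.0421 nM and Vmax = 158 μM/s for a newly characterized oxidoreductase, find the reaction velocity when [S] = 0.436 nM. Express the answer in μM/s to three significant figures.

144 μM/s

v = Vmax·[S]/(Km + [S]) = 158 × 0.436 / (0.0421 + 0.436)
  = 68.89 / 0.4781 = 144 μM/s.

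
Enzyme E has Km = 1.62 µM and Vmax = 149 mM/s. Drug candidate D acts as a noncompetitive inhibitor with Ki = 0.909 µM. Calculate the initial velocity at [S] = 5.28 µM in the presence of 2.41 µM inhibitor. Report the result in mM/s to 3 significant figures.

With α = 1 + [I]/Ki = 1 + 2.41/0.909 = 3.651, the noncompetitive rate law is v = (Vmax/α)·[S] / (Km + [S]).
v = (149/3.651)×5.28 / (1.62 + 5.28) = 215.5/6.900 = 31.2 mM/s.

31.2 mM/s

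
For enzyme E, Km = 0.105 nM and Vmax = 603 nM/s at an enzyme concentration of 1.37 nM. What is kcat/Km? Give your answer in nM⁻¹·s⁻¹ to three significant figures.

kcat = Vmax/[E]total = 603/1.37 = 440 s⁻¹.
kcat/Km = 440/0.105 = 4190 nM⁻¹·s⁻¹.

4190 nM⁻¹·s⁻¹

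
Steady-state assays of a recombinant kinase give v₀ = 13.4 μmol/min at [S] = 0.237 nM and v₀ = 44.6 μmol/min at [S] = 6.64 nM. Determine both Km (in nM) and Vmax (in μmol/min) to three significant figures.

Km = 0.626 nM; Vmax = 48.8 μmol/min

From v = Vmax[S]/(Km+[S]), each point gives Vmax = v(Km+[S])/[S].
Equating: 13.4(Km+0.237)/0.237 = 44.6(Km+6.64)/6.64.
56.54·Km + 13.4 = 6.717·Km + 44.6, so (56.54 − 6.717)·Km = 44.6 − 13.4.
Km = 31.20/49.82 = 0.626 nM; then Vmax = 13.4(0.626+0.237)/0.237 = 48.8 μmol/min.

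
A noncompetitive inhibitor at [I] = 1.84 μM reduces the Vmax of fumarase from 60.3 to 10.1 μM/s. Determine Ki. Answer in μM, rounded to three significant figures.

0.370 μM

Noncompetitive: Vmax,app = Vmax/α with α = 1 + [I]/Ki.
α = Vmax/Vmax,app = 60.3/10.1 = 5.970.
Since α = 1 + [I]/Ki, [I]/Ki = 5.970 − 1 = 4.970 and Ki = 1.84/4.970 = 0.370 μM.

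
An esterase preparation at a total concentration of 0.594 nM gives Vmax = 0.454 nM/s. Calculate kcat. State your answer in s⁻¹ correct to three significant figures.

0.764 s⁻¹

kcat = Vmax/[E]total = 0.454 nM/s / 0.594 nM = 0.764 s⁻¹.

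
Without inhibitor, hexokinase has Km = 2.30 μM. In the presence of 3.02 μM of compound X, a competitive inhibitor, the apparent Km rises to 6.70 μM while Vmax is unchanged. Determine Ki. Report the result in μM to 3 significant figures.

1.58 μM

Competitive: Km,app = α·Km with α = 1 + [I]/Ki.
α = Km,app/Km = 6.70/2.30 = 2.913.
Ki = [I]/(α − 1) = 3.02/1.913 = 1.58 μM.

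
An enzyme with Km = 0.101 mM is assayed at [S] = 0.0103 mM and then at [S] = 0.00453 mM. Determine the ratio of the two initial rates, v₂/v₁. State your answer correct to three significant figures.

0.464

Since Vmax cancels, v₂/v₁ = [S]₂(Km+[S]₁) / [S]₁(Km+[S]₂).
= 0.00453×(0.101+0.0103) / (0.0103×(0.101+0.00453)) = 0.0005042/0.001087 = 0.464.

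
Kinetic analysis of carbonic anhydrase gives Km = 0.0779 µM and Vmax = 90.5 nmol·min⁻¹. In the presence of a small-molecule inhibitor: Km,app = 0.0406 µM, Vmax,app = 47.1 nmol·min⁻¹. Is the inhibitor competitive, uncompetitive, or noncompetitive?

uncompetitive

Both Km and Vmax decrease by the same factor (~1.92-fold) — characteristic of uncompetitive inhibition.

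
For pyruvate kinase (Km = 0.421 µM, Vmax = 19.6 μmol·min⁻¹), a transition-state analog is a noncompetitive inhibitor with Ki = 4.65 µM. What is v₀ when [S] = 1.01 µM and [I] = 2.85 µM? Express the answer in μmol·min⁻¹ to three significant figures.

8.58 μmol·min⁻¹

α = 1 + [I]/Ki = 1 + 2.85/4.65 = 1.613.
For a noncompetitive inhibitor, Vmax is reduced to Vmax/α while Km is unchanged: Km,app = 0.421 µM, Vmax,app = 12.2 μmol·min⁻¹.
v = Vmax,app·[S]/(Km,app + [S]) = 12.2 × 1.01/(0.421 + 1.01) = 8.58 μmol·min⁻¹.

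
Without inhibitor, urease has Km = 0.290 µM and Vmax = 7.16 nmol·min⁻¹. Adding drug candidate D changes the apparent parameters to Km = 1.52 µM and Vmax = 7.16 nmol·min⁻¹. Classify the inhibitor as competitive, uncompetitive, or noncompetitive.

Km increases (0.290 → 1.52 µM) while Vmax is unchanged — the hallmark of competitive inhibition.

competitive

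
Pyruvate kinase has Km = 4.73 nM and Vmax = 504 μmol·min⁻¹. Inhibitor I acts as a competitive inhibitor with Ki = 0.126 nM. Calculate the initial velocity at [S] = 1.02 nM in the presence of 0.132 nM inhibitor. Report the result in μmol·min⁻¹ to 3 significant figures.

α = 1 + [I]/Ki = 1 + 0.132/0.126 = 2.048.
For a competitive inhibitor, Vmax is unchanged and the apparent Km becomes α·Km: Km,app = 9.69 nM, Vmax,app = 504 μmol·min⁻¹.
v = Vmax,app·[S]/(Km,app + [S]) = 504 × 1.02/(9.69 + 1.02) = 48.0 μmol·min⁻¹.

48.0 μmol·min⁻¹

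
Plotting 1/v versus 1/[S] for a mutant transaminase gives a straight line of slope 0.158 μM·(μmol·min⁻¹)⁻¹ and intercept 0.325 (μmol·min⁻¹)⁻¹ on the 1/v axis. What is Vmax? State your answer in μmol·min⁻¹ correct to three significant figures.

3.08 μmol·min⁻¹

The y-intercept of a Lineweaver–Burk plot equals 1/Vmax, so Vmax = 1/0.325 = 3.08 μmol·min⁻¹.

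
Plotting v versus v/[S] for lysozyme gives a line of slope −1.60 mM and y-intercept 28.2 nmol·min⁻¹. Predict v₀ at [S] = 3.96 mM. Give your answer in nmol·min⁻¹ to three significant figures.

20.1 nmol·min⁻¹

In the Eadie–Hofstee form v = Vmax − Km·(v/[S]), the slope is −Km and the intercept is Vmax, so Km = 1.60 mM and Vmax = 28.2 nmol·min⁻¹.
v = 28.2 × 3.96/(1.60 + 3.96) = 20.1 nmol·min⁻¹.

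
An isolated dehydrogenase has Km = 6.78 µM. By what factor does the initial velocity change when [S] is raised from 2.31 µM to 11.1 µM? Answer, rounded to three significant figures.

2.44

Since Vmax cancels, v₂/v₁ = [S]₂(Km+[S]₁) / [S]₁(Km+[S]₂).
= 11.1×(6.78+2.31) / (2.31×(6.78+11.1)) = 100.9/41.30 = 2.44.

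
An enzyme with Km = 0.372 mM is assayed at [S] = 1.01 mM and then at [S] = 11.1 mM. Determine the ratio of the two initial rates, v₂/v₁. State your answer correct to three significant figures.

The fractional saturations are [S]/(Km+[S]) = 1.01/1.382 = 0.7308 and 11.1/11.47 = 0.9676.
v₂/v₁ is just their ratio: 0.9676/0.7308 = 1.32.

1.32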